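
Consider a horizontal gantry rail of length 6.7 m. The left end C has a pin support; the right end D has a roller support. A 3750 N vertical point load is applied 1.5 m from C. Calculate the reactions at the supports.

ΣM about C: D_y·6.7 − 3750·1.5 = 0 → D_y = 5625/6.7 = 839.552 ≈ 839.6 N.
ΣF_y = 0: C_y + 839.552 − 3750 = 0 → C_y = 2910 N.
ΣF_x = 0: no horizontal applied forces, so C_x = 0.

C_x = 0, C_y = 2910 N, D_y = 839.6 N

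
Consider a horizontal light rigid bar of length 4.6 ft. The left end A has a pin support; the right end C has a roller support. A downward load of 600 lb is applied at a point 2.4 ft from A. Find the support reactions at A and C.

A_x = 0, A_y = 287.0 lb, C_y = 313.0 lb

Moments about A: C_y·4.6 − 600·2.4 = 0 → C_y = 1440/4.6 = 313.043 ≈ 313.0 lb.
ΣF_y = 0: A_y + 313.043 − 600 = 0 → A_y = 287.0 lb.
ΣF_x = 0: no horizontal applied forces, so A_x = 0.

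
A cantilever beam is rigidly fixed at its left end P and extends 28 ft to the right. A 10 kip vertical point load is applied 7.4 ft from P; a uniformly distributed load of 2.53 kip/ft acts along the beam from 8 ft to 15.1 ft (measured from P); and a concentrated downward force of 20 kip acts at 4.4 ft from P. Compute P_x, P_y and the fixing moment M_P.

P_x = 0, P_y = 47.96 kip, M_P = 369.5 kip·ft

Resultant of the distributed load: 2.53 × 7.1 = 17.963 kip at 11.55 ft from P.
ΣF_x = 0: P_x = 0.
ΣF_y = 0: P_y − 10 − 2.53·7.1 − 20 = 0 → P_y = 47.96 kip.
ΣM about P: M_P − 10·7.4 − (2.53·7.1)·11.55 − 20·4.4 = 0 → M_P = 369.5 kip·ft.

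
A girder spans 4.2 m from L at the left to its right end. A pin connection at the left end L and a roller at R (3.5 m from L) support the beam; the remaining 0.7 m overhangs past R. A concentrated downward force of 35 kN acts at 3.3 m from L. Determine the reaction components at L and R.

Taking moments about L: R_y·3.5 − 35·3.3 = 0 → R_y = 115.5/3.5 = 33.00 kN.
ΣF_y = 0: L_y + 33 − 35 = 0 → L_y = 2.000 kN.
ΣF_x = 0: no horizontal applied forces, so L_x = 0.

L_x = 0, L_y = 2.000 kN, R_y = 33.00 kN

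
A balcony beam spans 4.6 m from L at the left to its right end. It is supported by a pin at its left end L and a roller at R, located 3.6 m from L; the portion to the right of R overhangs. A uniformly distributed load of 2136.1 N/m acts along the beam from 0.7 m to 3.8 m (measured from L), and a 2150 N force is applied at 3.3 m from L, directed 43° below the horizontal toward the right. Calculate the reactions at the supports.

L_x = -1572 N, L_y = 2605 N, R_y = 5483 N

Resultant of the distributed load: 2136.1 × 3.1 = 6621.91 N at 2.25 m from L.
Moments about L: R_y·3.6 − (2136.1·3.1)·2.25 − 2150·sin43°·3.3 = 0 → R_y = 19738.1/3.6 = 5482.81 ≈ 5483 N.
ΣF_y = 0: L_y + 5482.81 − 2136.1·3.1 − 2150·sin43° = 0 → L_y = 2605 N.
ΣF_x = 0: L_x + 2150·cos43° = 0 → L_x = -1572 N.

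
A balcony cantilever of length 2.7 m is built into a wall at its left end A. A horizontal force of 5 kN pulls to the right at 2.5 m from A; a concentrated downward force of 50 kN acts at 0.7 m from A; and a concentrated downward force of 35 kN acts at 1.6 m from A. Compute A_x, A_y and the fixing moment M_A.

A_x = -5.000 kN, A_y = 85.00 kN, M_A = 91.00 kN·m

ΣF_x = 0: A_x + 5 = 0 → A_x = -5.000 kN.
ΣF_y = 0: A_y − 50 − 35 = 0 → A_y = 85.00 kN.
ΣM about A: M_A − 50·0.7 − 35·1.6 = 0 → M_A = 91.00 kN·m.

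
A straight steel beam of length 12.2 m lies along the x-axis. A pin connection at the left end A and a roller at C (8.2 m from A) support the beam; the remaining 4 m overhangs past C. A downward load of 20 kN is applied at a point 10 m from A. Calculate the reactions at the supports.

A_x = 0, A_y = -4.390 kN, C_y = 24.39 kN

ΣM about A: C_y·8.2 − 20·10 = 0 → C_y = 200/8.2 = 24.3902 ≈ 24.39 kN.
ΣF_y = 0: A_y + 24.3902 − 20 = 0 → A_y = -4.390 kN.
ΣF_x = 0: no horizontal applied forces, so A_x = 0.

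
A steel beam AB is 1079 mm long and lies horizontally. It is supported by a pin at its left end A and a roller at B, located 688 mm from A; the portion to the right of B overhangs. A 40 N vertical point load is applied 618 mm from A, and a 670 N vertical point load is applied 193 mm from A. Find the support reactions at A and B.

A_x = 0, A_y = 486.1 N, B_y = 223.9 N

Moments about A: B_y·688 − 40·618 − 670·193 = 0 → B_y = 154030/688 = 223.881 ≈ 223.9 N.
ΣF_y = 0: A_y + 223.881 − 40 − 670 = 0 → A_y = 486.1 N.
ΣF_x = 0: no horizontal applied forces, so A_x = 0.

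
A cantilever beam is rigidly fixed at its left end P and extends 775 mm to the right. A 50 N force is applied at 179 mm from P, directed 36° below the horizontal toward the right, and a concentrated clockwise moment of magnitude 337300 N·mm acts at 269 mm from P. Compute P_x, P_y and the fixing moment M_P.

P_x = -40.45 N, P_y = 29.39 N, M_P = 342600 N·mm

ΣF_x = 0: P_x + 50·cos36° = 0 → P_x = -40.45 N.
ΣF_y = 0: P_y − 50·sin36° = 0 → P_y = 29.39 N.
ΣM about P: M_P − 50·sin36°·179 − 337300 = 0 → M_P = 342600 N·mm.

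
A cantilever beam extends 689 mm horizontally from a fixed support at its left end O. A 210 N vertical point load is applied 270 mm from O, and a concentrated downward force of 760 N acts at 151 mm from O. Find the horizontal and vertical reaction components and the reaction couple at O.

ΣF_x = 0: O_x = 0.
ΣF_y = 0: O_y − 210 − 760 = 0 → O_y = 970.0 N.
ΣM about O: M_O − 210·270 − 760·151 = 0 → M_O = 171500 N·mm.

O_x = 0, O_y = 970.0 N, M_O = 171500 N·mm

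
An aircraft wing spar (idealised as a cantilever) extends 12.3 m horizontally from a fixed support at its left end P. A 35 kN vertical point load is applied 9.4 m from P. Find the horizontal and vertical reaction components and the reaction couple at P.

P_x = 0, P_y = 35.00 kN, M_P = 329.0 kN·m

ΣF_x = 0: P_x = 0.
ΣF_y = 0: P_y − 35 = 0 → P_y = 35.00 kN.
ΣM about P: M_P − 35·9.4 = 0 → M_P = 329.0 kN·m.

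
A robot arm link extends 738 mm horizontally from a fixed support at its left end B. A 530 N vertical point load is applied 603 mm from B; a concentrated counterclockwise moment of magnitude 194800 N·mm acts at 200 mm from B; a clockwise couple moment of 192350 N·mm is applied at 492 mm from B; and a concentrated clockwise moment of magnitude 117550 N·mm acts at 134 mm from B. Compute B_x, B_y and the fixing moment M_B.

B_x = 0, B_y = 530.0 N, M_B = 434700 N·mm

ΣF_x = 0: B_x = 0.
ΣF_y = 0: B_y − 530 = 0 → B_y = 530.0 N.
ΣM about B: M_B − 530·603 + 194800 − 192350 − 117550 = 0 → M_B = 434700 N·mm.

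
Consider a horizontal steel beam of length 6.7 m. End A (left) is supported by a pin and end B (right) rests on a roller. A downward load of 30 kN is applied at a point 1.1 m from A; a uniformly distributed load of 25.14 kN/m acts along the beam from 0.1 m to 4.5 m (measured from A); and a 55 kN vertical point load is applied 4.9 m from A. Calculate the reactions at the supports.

A_x = 0, A_y = 112.5 kN, B_y = 83.12 kN

Resultant of the distributed load: 25.14 × 4.4 = 110.616 kN at 2.3 m from A.
ΣM about A: B_y·6.7 − 30·1.1 − (25.14·4.4)·2.3 − 55·4.9 = 0 → B_y = 556.9168/6.7 = 83.1219 ≈ 83.12 kN.
ΣF_y = 0: A_y + 83.1219 − 30 − 25.14·4.4 − 55 = 0 → A_y = 112.5 kN.
ΣF_x = 0: no horizontal applied forces, so A_x = 0.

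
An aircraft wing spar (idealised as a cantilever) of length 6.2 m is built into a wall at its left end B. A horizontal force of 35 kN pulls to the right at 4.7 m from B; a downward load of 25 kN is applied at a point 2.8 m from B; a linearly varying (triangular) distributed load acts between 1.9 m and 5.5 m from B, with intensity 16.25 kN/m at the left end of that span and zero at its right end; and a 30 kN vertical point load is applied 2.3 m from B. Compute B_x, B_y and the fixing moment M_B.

B_x = -35.00 kN, B_y = 84.25 kN, M_B = 229.7 kN·m

Resultant of the triangular load: ½ × 16.25 × 3.6 = 29.25 kN, acting at 3.1 m from B (one-third of the span from the peak).
ΣF_x = 0: B_x + 35 = 0 → B_x = -35.00 kN.
ΣF_y = 0: B_y − 25 − ½·16.25·3.6 − 30 = 0 → B_y = 84.25 kN.
ΣM about B: M_B − 25·2.8 − (½·16.25·3.6)·3.1 − 30·2.3 = 0 → M_B = 229.7 kN·m.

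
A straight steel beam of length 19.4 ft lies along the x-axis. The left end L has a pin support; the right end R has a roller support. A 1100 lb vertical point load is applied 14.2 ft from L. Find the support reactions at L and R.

Taking moments about L: R_y·19.4 − 1100·14.2 = 0 → R_y = 15620/19.4 = 805.155 ≈ 805.2 lb.
ΣF_y = 0: L_y + 805.155 − 1100 = 0 → L_y = 294.8 lb.
ΣF_x = 0: no horizontal applied forces, so L_x = 0.

L_x = 0, L_y = 294.8 lb, R_y = 805.2 lb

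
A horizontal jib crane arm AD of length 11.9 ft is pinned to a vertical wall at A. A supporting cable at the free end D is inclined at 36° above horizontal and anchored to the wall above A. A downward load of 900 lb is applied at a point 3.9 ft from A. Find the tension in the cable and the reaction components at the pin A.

ΣM about A: T·sin36°·11.9 − 900·3.9 = 0 → T = 3510/(11.9·0.587785) = 501.813 ≈ 501.8 lb.
ΣF_x = 0: A_x − T·cos36° = 0 → A_x = 501.813 × 0.809017 = 406.0 lb.
ΣF_y = 0: A_y + T·sin36° − 900 = 0 → A_y = 900 − 501.813 × 0.587785 = 605.0 lb.

T = 501.8 lb, A_x = 406.0 lb, A_y = 605.0 lb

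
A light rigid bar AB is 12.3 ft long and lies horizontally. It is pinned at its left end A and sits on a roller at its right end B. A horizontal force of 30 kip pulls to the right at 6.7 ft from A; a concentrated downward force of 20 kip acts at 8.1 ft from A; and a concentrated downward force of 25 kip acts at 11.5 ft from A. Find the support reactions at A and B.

Taking moments about A: B_y·12.3 − 20·8.1 − 25·11.5 = 0 → B_y = 449.5/12.3 = 36.5447 ≈ 36.54 kip.
ΣF_y = 0: A_y + 36.5447 − 20 − 25 = 0 → A_y = 8.455 kip.
ΣF_x = 0: A_x + 30 = 0 → A_x = -30.00 kip.

A_x = -30.00 kip, A_y = 8.455 kip, B_y = 36.54 kip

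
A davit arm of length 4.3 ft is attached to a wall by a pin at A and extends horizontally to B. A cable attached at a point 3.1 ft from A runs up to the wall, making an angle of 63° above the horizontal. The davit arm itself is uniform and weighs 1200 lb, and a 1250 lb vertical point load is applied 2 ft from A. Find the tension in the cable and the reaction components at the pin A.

T = 1839 lb, A_x = 835.0 lb, A_y = 811.3 lb

ΣM about A: T·sin63°·3.1 − 1200·2.15 − 1250·2 = 0 → T = 5080/(3.1·0.891007) = 1839.17 ≈ 1839 lb.
ΣF_x = 0: A_x − T·cos63° = 0 → A_x = 1839.17 × 0.45399 = 835.0 lb.
ΣF_y = 0: A_y + T·sin63° − 1200 − 1250 = 0 → A_y = 2450 − 1839.17 × 0.891007 = 811.3 lb.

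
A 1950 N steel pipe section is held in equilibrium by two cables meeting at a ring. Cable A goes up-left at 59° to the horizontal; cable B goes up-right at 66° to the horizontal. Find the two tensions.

T_A = 968.2 N, T_B = 1226 N

ΣF_x = 0: −T_A·cos59° + T_B·cos66° = 0 → T_B = 1.26627·T_A.
ΣF_y = 0: T_A·sin59° + T_B·sin66° = 1950.
Substitute: T_A·(0.857167 + 1.26627·0.913545) = 1950 → T_A = 968.241 ≈ 968.2 N.
Then T_B = 1.26627 × 968.241 = 1226 N.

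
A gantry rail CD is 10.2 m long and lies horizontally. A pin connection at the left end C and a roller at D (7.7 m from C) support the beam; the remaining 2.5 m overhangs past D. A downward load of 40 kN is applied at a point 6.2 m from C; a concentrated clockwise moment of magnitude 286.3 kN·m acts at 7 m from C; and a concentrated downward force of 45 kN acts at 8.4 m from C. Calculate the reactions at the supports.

ΣM about C: D_y·7.7 − 40·6.2 − 286.3 − 45·8.4 = 0 → D_y = 912.3/7.7 = 118.481 ≈ 118.5 kN.
ΣF_y = 0: C_y + 118.481 − 40 − 45 = 0 → C_y = -33.48 kN.
ΣF_x = 0: no horizontal applied forces, so C_x = 0.

C_x = 0, C_y = -33.48 kN, D_y = 118.5 kN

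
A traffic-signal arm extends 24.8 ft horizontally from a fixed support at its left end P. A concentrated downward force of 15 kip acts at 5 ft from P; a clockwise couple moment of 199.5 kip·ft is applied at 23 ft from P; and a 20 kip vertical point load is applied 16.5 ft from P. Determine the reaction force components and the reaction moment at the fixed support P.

P_x = 0, P_y = 35.00 kip, M_P = 604.5 kip·ft

ΣF_x = 0: P_x = 0.
ΣF_y = 0: P_y − 15 − 20 = 0 → P_y = 35.00 kip.
ΣM about P: M_P − 15·5 − 199.5 − 20·16.5 = 0 → M_P = 604.5 kip·ft.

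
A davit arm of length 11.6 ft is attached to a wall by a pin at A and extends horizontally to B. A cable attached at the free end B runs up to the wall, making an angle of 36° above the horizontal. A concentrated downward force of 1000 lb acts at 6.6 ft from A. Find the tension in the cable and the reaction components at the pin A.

T = 968.0 lb, A_x = 783.1 lb, A_y = 431.0 lb

ΣM about A: T·sin36°·11.6 − 1000·6.6 = 0 → T = 6600/(11.6·0.587785) = 967.982 ≈ 968.0 lb.
ΣF_x = 0: A_x − T·cos36° = 0 → A_x = 967.982 × 0.809017 = 783.1 lb.
ΣF_y = 0: A_y + T·sin36° − 1000 = 0 → A_y = 1000 − 967.982 × 0.587785 = 431.0 lb.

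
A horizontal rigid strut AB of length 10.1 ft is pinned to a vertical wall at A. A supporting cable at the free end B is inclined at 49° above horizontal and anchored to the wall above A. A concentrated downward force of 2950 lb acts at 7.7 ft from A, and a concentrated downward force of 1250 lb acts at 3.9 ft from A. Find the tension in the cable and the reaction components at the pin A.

T = 3620 lb, A_x = 2375 lb, A_y = 1468 lb

ΣM about A: T·sin49°·10.1 − 2950·7.7 − 1250·3.9 = 0 → T = 27590/(10.1·0.75471) = 3619.51 ≈ 3620 lb.
ΣF_x = 0: A_x − T·cos49° = 0 → A_x = 3619.51 × 0.656059 = 2375 lb.
ΣF_y = 0: A_y + T·sin49° − 2950 − 1250 = 0 → A_y = 4200 − 3619.51 × 0.75471 = 1468 lb.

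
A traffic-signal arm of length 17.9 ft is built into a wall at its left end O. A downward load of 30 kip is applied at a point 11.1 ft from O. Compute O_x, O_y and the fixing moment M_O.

O_x = 0, O_y = 30.00 kip, M_O = 333.0 kip·ft

ΣF_x = 0: O_x = 0.
ΣF_y = 0: O_y − 30 = 0 → O_y = 30.00 kip.
ΣM about O: M_O − 30·11.1 = 0 → M_O = 333.0 kip·ft.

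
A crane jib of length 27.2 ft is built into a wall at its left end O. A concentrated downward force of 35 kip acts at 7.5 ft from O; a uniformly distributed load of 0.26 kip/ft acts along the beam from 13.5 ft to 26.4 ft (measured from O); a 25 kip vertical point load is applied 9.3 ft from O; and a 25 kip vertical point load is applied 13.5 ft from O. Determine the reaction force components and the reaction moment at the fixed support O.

Resultant of the distributed load: 0.26 × 12.9 = 3.354 kip at 19.95 ft from O.
ΣF_x = 0: O_x = 0.
ΣF_y = 0: O_y − 35 − 0.26·12.9 − 25 − 25 = 0 → O_y = 88.35 kip.
ΣM about O: M_O − 35·7.5 − (0.26·12.9)·19.95 − 25·9.3 − 25·13.5 = 0 → M_O = 899.4 kip·ft.

O_x = 0, O_y = 88.35 kip, M_O = 899.4 kip·ft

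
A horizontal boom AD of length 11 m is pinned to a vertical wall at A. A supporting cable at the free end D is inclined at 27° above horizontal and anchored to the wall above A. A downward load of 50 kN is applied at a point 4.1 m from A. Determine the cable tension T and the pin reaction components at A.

T = 41.05 kN, A_x = 36.58 kN, A_y = 31.36 kN

ΣM about A: T·sin27°·11 − 50·4.1 = 0 → T = 205/(11·0.45399) = 41.0502 ≈ 41.05 kN.
ΣF_x = 0: A_x − T·cos27° = 0 → A_x = 41.0502 × 0.891007 = 36.58 kN.
ΣF_y = 0: A_y + T·sin27° − 50 = 0 → A_y = 50 − 41.0502 × 0.45399 = 31.36 kN.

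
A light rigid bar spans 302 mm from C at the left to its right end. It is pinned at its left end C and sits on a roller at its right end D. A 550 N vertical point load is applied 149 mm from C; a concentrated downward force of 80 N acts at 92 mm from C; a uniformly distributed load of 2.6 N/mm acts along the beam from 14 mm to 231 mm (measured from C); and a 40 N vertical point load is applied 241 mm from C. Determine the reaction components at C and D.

C_x = 0, C_y = 677.7 N, D_y = 556.5 N

Resultant of the distributed load: 2.6 × 217 = 564.2 N at 122.5 mm from C.
Moments about C: D_y·302 − 550·149 − 80·92 − (2.6·217)·122.5 − 40·241 = 0 → D_y = 168064.5/302 = 556.505 ≈ 556.5 N.
ΣF_y = 0: C_y + 556.505 − 550 − 80 − 2.6·217 − 40 = 0 → C_y = 677.7 N.
ΣF_x = 0: no horizontal applied forces, so C_x = 0.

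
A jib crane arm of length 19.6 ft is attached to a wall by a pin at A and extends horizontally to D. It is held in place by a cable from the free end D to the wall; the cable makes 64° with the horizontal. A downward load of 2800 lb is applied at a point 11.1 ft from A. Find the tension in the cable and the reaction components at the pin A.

ΣM about A: T·sin64°·19.6 − 2800·11.1 = 0 → T = 31080/(19.6·0.898794) = 1764.27 ≈ 1764 lb.
ΣF_x = 0: A_x − T·cos64° = 0 → A_x = 1764.27 × 0.438371 = 773.4 lb.
ΣF_y = 0: A_y + T·sin64° − 2800 = 0 → A_y = 2800 − 1764.27 × 0.898794 = 1214 lb.

T = 1764 lb, A_x = 773.4 lb, A_y = 1214 lb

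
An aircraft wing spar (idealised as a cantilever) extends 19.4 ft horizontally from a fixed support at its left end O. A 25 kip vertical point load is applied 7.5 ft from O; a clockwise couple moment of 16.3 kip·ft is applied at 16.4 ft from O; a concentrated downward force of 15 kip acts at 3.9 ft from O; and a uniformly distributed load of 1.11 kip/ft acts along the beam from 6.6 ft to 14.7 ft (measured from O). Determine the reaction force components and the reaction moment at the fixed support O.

O_x = 0, O_y = 48.99 kip, M_O = 358.1 kip·ft

Resultant of the distributed load: 1.11 × 8.1 = 8.991 kip at 10.65 ft from O.
ΣF_x = 0: O_x = 0.
ΣF_y = 0: O_y − 25 − 15 − 1.11·8.1 = 0 → O_y = 48.99 kip.
ΣM about O: M_O − 25·7.5 − 16.3 − 15·3.9 − (1.11·8.1)·10.65 = 0 → M_O = 358.1 kip·ft.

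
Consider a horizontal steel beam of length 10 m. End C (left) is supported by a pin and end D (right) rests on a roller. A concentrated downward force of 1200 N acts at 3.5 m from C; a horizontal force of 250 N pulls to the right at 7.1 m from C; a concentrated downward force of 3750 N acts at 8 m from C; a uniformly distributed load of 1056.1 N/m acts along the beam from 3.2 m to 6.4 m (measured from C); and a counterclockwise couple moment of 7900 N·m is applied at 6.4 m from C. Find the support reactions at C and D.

C_x = -250.0 N, C_y = 4077 N, D_y = 4252 N

Resultant of the distributed load: 1056.1 × 3.2 = 3379.52 N at 4.8 m from C.
Moments about C: D_y·10 − 1200·3.5 − 3750·8 − (1056.1·3.2)·4.8 + 7900 = 0 → D_y = 42521.696/10 = 4252.17 ≈ 4252 N.
ΣF_y = 0: C_y + 4252.17 − 1200 − 3750 − 1056.1·3.2 = 0 → C_y = 4077 N.
ΣF_x = 0: C_x + 250 = 0 → C_x = -250.0 N.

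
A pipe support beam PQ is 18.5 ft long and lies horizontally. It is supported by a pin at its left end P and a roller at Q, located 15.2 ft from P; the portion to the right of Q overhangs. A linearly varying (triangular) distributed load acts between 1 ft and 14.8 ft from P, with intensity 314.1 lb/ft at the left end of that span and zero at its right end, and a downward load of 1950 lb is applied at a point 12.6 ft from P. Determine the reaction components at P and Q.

Resultant of the triangular load: ½ × 314.1 × 13.8 = 2167.29 lb, acting at 5.6 ft from P (one-third of the span from the peak).
Taking moments about P: Q_y·15.2 − (½·314.1·13.8)·5.6 − 1950·12.6 = 0 → Q_y = 36706.824/15.2 = 2414.92 ≈ 2415 lb.
ΣF_y = 0: P_y + 2414.92 − ½·314.1·13.8 − 1950 = 0 → P_y = 1702 lb.
ΣF_x = 0: no horizontal applied forces, so P_x = 0.

P_x = 0, P_y = 1702 lb, Q_y = 2415 lb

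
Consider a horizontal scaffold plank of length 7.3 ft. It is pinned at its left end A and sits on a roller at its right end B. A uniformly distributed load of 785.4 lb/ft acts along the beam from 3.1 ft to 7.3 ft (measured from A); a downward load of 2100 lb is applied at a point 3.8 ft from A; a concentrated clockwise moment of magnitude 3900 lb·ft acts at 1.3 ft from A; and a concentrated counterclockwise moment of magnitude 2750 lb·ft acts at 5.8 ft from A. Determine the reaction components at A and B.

Resultant of the distributed load: 785.4 × 4.2 = 3298.68 lb at 5.2 ft from A.
Moments about A: B_y·7.3 − (785.4·4.2)·5.2 − 2100·3.8 − 3900 + 2750 = 0 → B_y = 26283.136/7.3 = 3600.43 ≈ 3600 lb.
ΣF_y = 0: A_y + 3600.43 − 785.4·4.2 − 2100 = 0 → A_y = 1798 lb.
ΣF_x = 0: no horizontal applied forces, so A_x = 0.

A_x = 0, A_y = 1798 lb, B_y = 3600 lb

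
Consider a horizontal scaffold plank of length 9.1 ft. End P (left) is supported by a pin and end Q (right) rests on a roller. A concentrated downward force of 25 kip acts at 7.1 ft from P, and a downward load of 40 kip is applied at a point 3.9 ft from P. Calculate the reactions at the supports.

P_x = 0, P_y = 28.35 kip, Q_y = 36.65 kip

Taking moments about P: Q_y·9.1 − 25·7.1 − 40·3.9 = 0 → Q_y = 333.5/9.1 = 36.6484 ≈ 36.65 kip.
ΣF_y = 0: P_y + 36.6484 − 25 − 40 = 0 → P_y = 28.35 kip.
ΣF_x = 0: no horizontal applied forces, so P_x = 0.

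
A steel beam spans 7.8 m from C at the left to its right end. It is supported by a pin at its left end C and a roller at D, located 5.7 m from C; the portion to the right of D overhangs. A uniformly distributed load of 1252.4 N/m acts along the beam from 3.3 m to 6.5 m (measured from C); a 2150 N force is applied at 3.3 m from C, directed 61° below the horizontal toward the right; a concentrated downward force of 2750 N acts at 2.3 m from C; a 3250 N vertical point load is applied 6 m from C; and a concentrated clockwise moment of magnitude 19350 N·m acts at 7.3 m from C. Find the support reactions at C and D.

Resultant of the distributed load: 1252.4 × 3.2 = 4007.68 N at 4.9 m from C.
Taking moments about C: D_y·5.7 − (1252.4·3.2)·4.9 − 2150·sin61°·3.3 − 2750·2.3 − 3250·6 − 19350 = 0 → D_y = 71018.1/5.7 = 12459.3 ≈ 12460 N.
ΣF_y = 0: C_y + 12459.3 − 1252.4·3.2 − 2150·sin61° − 2750 − 3250 = 0 → C_y = -571.2 N.
ΣF_x = 0: C_x + 2150·cos61° = 0 → C_x = -1042 N.

C_x = -1042 N, C_y = -571.2 N, D_y = 12460 N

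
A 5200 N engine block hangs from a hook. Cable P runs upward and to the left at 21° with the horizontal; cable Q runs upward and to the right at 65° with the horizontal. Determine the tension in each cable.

T_P = 2203 N, T_Q = 4866 N

ΣF_x = 0: −T_P·cos21° + T_Q·cos65° = 0 → T_Q = 2.20904·T_P.
ΣF_y = 0: T_P·sin21° + T_Q·sin65° = 5200.
Substitute: T_P·(0.358368 + 2.20904·0.906308) = 5200 → T_P = 2202.98 ≈ 2203 N.
Then T_Q = 2.20904 × 2202.98 = 4866 N.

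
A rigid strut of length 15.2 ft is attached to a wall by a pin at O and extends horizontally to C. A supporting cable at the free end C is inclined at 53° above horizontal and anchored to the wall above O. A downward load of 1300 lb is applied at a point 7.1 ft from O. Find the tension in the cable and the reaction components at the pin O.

T = 760.3 lb, O_x = 457.6 lb, O_y = 692.8 lb

ΣM about O: T·sin53°·15.2 − 1300·7.1 = 0 → T = 9230/(15.2·0.798636) = 760.342 ≈ 760.3 lb.
ΣF_x = 0: O_x − T·cos53° = 0 → O_x = 760.342 × 0.601815 = 457.6 lb.
ΣF_y = 0: O_y + T·sin53° − 1300 = 0 → O_y = 1300 − 760.342 × 0.798636 = 692.8 lb.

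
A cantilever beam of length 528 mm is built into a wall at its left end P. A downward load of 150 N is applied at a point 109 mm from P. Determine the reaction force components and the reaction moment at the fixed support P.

P_x = 0, P_y = 150.0 N, M_P = 16350 N·mm

ΣF_x = 0: P_x = 0.
ΣF_y = 0: P_y − 150 = 0 → P_y = 150.0 N.
ΣM about P: M_P − 150·109 = 0 → M_P = 16350 N·mm.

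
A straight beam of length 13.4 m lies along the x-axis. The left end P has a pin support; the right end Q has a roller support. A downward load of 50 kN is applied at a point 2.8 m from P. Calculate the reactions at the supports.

ΣM about P: Q_y·13.4 − 50·2.8 = 0 → Q_y = 140/13.4 = 10.4478 ≈ 10.45 kN.
ΣF_y = 0: P_y + 10.4478 − 50 = 0 → P_y = 39.55 kN.
ΣF_x = 0: no horizontal applied forces, so P_x = 0.

P_x = 0, P_y = 39.55 kN, Q_y = 10.45 kN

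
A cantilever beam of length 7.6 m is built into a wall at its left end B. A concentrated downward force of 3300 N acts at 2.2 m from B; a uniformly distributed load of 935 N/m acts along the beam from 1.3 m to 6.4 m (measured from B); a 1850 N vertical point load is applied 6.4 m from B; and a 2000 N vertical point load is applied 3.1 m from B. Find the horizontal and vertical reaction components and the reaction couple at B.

B_x = 0, B_y = 11920 N, M_B = 43660 N·m

Resultant of the distributed load: 935 × 5.1 = 4768.5 N at 3.85 m from B.
ΣF_x = 0: B_x = 0.
ΣF_y = 0: B_y − 3300 − 935·5.1 − 1850 − 2000 = 0 → B_y = 11920 N.
ΣM about B: M_B − 3300·2.2 − (935·5.1)·3.85 − 1850·6.4 − 2000·3.1 = 0 → M_B = 43660 N·m.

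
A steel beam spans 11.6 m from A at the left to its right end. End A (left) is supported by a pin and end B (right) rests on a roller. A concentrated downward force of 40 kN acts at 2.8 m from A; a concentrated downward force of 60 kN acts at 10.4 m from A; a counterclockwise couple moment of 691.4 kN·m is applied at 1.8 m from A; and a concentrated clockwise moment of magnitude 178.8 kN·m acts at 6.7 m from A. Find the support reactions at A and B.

Moments about A: B_y·11.6 − 40·2.8 − 60·10.4 + 691.4 − 178.8 = 0 → B_y = 223.4/11.6 = 19.2586 ≈ 19.26 kN.
ΣF_y = 0: A_y + 19.2586 − 40 − 60 = 0 → A_y = 80.74 kN.
ΣF_x = 0: no horizontal applied forces, so A_x = 0.

A_x = 0, A_y = 80.74 kN, B_y = 19.26 kN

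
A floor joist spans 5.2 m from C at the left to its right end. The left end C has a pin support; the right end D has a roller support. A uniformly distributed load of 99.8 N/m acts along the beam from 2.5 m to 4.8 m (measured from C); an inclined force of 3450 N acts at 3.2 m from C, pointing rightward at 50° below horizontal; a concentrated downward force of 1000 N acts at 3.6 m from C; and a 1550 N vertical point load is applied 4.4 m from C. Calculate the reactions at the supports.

Resultant of the distributed load: 99.8 × 2.3 = 229.54 N at 3.65 m from C.
ΣM about C: D_y·5.2 − (99.8·2.3)·3.65 − 3450·sin50°·3.2 − 1000·3.6 − 1550·4.4 = 0 → D_y = 19715/5.2 = 3791.35 ≈ 3791 N.
ΣF_y = 0: C_y + 3791.35 − 99.8·2.3 − 3450·sin50° − 1000 − 1550 = 0 → C_y = 1631 N.
ΣF_x = 0: C_x + 3450·cos50° = 0 → C_x = -2218 N.

C_x = -2218 N, C_y = 1631 N, D_y = 3791 N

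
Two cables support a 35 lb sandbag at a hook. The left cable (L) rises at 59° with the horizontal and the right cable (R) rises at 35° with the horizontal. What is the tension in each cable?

T_L = 28.74 lb, T_R = 18.07 lb

ΣF_x = 0: −T_L·cos59° + T_R·cos35° = 0 → T_R = 0.628745·T_L.
ΣF_y = 0: T_L·sin59° + T_R·sin35° = 35.
Substitute: T_L·(0.857167 + 0.628745·0.573576) = 35 → T_L = 28.7404 ≈ 28.74 lb.
Then T_R = 0.628745 × 28.7404 = 18.07 lb.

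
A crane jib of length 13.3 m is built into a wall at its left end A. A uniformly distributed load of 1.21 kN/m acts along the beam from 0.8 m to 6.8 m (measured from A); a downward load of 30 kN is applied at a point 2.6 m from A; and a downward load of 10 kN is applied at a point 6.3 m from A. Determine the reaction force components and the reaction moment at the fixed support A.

Resultant of the distributed load: 1.21 × 6 = 7.26 kN at 3.8 m from A.
ΣF_x = 0: A_x = 0.
ΣF_y = 0: A_y − 1.21·6 − 30 − 10 = 0 → A_y = 47.26 kN.
ΣM about A: M_A − (1.21·6)·3.8 − 30·2.6 − 10·6.3 = 0 → M_A = 168.6 kN·m.

A_x = 0, A_y = 47.26 kN, M_A = 168.6 kN·m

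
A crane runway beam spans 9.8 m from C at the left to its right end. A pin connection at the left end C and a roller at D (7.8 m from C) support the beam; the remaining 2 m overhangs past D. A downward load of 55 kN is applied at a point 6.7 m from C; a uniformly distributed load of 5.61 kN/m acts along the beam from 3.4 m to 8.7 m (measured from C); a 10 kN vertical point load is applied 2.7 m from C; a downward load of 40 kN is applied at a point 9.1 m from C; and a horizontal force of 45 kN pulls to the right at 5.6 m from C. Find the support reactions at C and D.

C_x = -45.00 kN, C_y = 14.30 kN, D_y = 120.4 kN

Resultant of the distributed load: 5.61 × 5.3 = 29.733 kN at 6.05 m from C.
Moments about C: D_y·7.8 − 55·6.7 − (5.61·5.3)·6.05 − 10·2.7 − 40·9.1 = 0 → D_y = 939.38465/7.8 = 120.434 ≈ 120.4 kN.
ΣF_y = 0: C_y + 120.434 − 55 − 5.61·5.3 − 10 − 40 = 0 → C_y = 14.30 kN.
ΣF_x = 0: C_x + 45 = 0 → C_x = -45.00 kN.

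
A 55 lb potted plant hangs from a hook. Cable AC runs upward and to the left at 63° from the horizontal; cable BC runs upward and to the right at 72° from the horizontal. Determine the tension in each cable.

ΣF_x = 0: −T_AC·cos63° + T_BC·cos72° = 0 → T_BC = 1.46914·T_AC.
ΣF_y = 0: T_AC·sin63° + T_BC·sin72° = 55.
Substitute: T_AC·(0.891007 + 1.46914·0.951057) = 55 → T_AC = 24.0359 ≈ 24.04 lb.
Then T_BC = 1.46914 × 24.0359 = 35.31 lb.

T_AC = 24.04 lb, T_BC = 35.31 lb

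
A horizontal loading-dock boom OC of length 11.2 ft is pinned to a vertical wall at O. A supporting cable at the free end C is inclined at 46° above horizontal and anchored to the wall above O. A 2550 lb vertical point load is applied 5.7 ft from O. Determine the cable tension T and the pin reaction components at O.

ΣM about O: T·sin46°·11.2 − 2550·5.7 = 0 → T = 14535/(11.2·0.71934) = 1804.11 ≈ 1804 lb.
ΣF_x = 0: O_x − T·cos46° = 0 → O_x = 1804.11 × 0.694658 = 1253 lb.
ΣF_y = 0: O_y + T·sin46° − 2550 = 0 → O_y = 2550 − 1804.11 × 0.71934 = 1252 lb.

T = 1804 lb, O_x = 1253 lb, O_y = 1252 lb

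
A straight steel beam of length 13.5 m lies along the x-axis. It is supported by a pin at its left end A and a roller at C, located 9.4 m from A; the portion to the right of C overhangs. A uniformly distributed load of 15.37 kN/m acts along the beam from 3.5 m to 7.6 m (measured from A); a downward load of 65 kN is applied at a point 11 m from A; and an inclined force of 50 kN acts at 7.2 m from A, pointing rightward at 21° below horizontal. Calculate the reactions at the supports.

A_x = -46.68 kN, A_y = 18.94 kN, C_y = 127.0 kN

Resultant of the distributed load: 15.37 × 4.1 = 63.017 kN at 5.55 m from A.
Moments about A: C_y·9.4 − (15.37·4.1)·5.55 − 65·11 − 50·sin21°·7.2 = 0 → C_y = 1193.76/9.4 = 126.996 ≈ 127.0 kN.
ΣF_y = 0: A_y + 126.996 − 15.37·4.1 − 65 − 50·sin21° = 0 → A_y = 18.94 kN.
ΣF_x = 0: A_x + 50·cos21° = 0 → A_x = -46.68 kN.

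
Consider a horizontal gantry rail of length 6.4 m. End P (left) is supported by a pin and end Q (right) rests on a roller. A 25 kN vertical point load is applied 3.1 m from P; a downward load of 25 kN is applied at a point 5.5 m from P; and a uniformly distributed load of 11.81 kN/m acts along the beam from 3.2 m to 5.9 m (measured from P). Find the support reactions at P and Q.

Resultant of the distributed load: 11.81 × 2.7 = 31.887 kN at 4.55 m from P.
Taking moments about P: Q_y·6.4 − 25·3.1 − 25·5.5 − (11.81·2.7)·4.55 = 0 → Q_y = 360.08585/6.4 = 56.2634 ≈ 56.26 kN.
ΣF_y = 0: P_y + 56.2634 − 25 − 25 − 11.81·2.7 = 0 → P_y = 25.62 kN.
ΣF_x = 0: no horizontal applied forces, so P_x = 0.

P_x = 0, P_y = 25.62 kN, Q_y = 56.26 kN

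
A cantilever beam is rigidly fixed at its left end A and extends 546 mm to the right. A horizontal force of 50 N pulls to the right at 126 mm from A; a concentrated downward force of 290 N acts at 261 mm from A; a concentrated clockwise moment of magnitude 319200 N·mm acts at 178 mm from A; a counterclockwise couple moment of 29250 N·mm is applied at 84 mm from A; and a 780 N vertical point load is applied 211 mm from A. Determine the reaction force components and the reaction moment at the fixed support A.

A_x = -50.00 N, A_y = 1070 N, M_A = 530200 N·mm

ΣF_x = 0: A_x + 50 = 0 → A_x = -50.00 N.
ΣF_y = 0: A_y − 290 − 780 = 0 → A_y = 1070 N.
ΣM about A: M_A − 290·261 − 319200 + 29250 − 780·211 = 0 → M_A = 530200 N·mm.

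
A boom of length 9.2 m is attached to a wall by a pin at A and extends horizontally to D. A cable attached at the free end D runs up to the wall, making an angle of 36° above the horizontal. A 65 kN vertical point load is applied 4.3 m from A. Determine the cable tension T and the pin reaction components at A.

T = 51.69 kN, A_x = 41.82 kN, A_y = 34.62 kN

ΣM about A: T·sin36°·9.2 − 65·4.3 = 0 → T = 279.5/(9.2·0.587785) = 51.6863 ≈ 51.69 kN.
ΣF_x = 0: A_x − T·cos36° = 0 → A_x = 51.6863 × 0.809017 = 41.82 kN.
ΣF_y = 0: A_y + T·sin36° − 65 = 0 → A_y = 65 − 51.6863 × 0.587785 = 34.62 kN.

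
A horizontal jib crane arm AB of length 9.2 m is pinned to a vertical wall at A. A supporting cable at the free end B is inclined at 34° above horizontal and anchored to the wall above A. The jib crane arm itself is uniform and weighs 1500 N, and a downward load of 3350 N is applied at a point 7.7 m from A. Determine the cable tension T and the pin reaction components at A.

T = 6355 N, A_x = 5269 N, A_y = 1296 N

ΣM about A: T·sin34°·9.2 − 1500·4.6 − 3350·7.7 = 0 → T = 32695/(9.2·0.559193) = 6355.24 ≈ 6355 N.
ΣF_x = 0: A_x − T·cos34° = 0 → A_x = 6355.24 × 0.829038 = 5269 N.
ΣF_y = 0: A_y + T·sin34° − 1500 − 3350 = 0 → A_y = 4850 − 6355.24 × 0.559193 = 1296 N.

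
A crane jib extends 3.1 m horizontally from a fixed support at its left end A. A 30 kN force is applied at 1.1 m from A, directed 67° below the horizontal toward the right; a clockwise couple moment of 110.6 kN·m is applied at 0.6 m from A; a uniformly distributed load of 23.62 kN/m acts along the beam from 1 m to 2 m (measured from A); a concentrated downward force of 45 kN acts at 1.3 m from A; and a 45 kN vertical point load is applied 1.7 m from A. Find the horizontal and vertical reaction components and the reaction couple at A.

Resultant of the distributed load: 23.62 × 1 = 23.62 kN at 1.5 m from A.
ΣF_x = 0: A_x + 30·cos67° = 0 → A_x = -11.72 kN.
ΣF_y = 0: A_y − 30·sin67° − 23.62·1 − 45 − 45 = 0 → A_y = 141.2 kN.
ΣM about A: M_A − 30·sin67°·1.1 − 110.6 − (23.62·1)·1.5 − 45·1.3 − 45·1.7 = 0 → M_A = 311.4 kN·m.

A_x = -11.72 kN, A_y = 141.2 kN, M_A = 311.4 kN·m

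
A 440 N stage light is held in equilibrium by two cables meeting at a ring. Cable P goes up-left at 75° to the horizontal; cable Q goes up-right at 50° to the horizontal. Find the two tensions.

ΣF_x = 0: −T_P·cos75° + T_Q·cos50° = 0 → T_Q = 0.402651·T_P.
ΣF_y = 0: T_P·sin75° + T_Q·sin50° = 440.
Substitute: T_P·(0.965926 + 0.402651·0.766044) = 440 → T_P = 345.267 ≈ 345.3 N.
Then T_Q = 0.402651 × 345.267 = 139.0 N.

T_P = 345.3 N, T_Q = 139.0 N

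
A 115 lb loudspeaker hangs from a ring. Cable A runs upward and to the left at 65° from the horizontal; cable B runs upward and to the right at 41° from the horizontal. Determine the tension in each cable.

ΣF_x = 0: −T_A·cos65° + T_B·cos41° = 0 → T_B = 0.559975·T_A.
ΣF_y = 0: T_A·sin65° + T_B·sin41° = 115.
Substitute: T_A·(0.906308 + 0.559975·0.656059) = 115 → T_A = 90.2892 ≈ 90.29 lb.
Then T_B = 0.559975 × 90.2892 = 50.56 lb.

T_A = 90.29 lb, T_B = 50.56 lb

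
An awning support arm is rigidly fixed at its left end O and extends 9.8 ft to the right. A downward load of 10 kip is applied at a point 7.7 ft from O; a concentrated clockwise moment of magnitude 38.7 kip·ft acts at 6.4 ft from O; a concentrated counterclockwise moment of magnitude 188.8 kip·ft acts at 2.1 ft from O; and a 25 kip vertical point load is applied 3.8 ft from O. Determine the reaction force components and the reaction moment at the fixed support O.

O_x = 0, O_y = 35.00 kip, M_O = 21.90 kip·ft

ΣF_x = 0: O_x = 0.
ΣF_y = 0: O_y − 10 − 25 = 0 → O_y = 35.00 kip.
ΣM about O: M_O − 10·7.7 − 38.7 + 188.8 − 25·3.8 = 0 → M_O = 21.90 kip·ft.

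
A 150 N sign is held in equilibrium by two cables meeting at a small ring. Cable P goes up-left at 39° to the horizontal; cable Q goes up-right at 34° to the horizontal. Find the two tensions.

ΣF_x = 0: −T_P·cos39° + T_Q·cos34° = 0 → T_Q = 0.937407·T_P.
ΣF_y = 0: T_P·sin39° + T_Q·sin34° = 150.
Substitute: T_P·(0.62932 + 0.937407·0.559193) = 150 → T_P = 130.038 ≈ 130.0 N.
Then T_Q = 0.937407 × 130.038 = 121.9 N.

T_P = 130.0 N, T_Q = 121.9 N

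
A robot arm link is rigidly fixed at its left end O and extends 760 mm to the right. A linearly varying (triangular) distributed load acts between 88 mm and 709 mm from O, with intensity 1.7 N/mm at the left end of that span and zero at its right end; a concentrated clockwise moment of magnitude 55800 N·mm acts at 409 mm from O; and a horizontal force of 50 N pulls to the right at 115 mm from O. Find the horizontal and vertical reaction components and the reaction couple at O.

O_x = -50.00 N, O_y = 527.9 N, M_O = 211500 N·mm

Resultant of the triangular load: ½ × 1.7 × 621 = 527.85 N, acting at 295 mm from O (one-third of the span from the peak).
ΣF_x = 0: O_x + 50 = 0 → O_x = -50.00 N.
ΣF_y = 0: O_y − ½·1.7·621 = 0 → O_y = 527.9 N.
ΣM about O: M_O − (½·1.7·621)·295 − 55800 = 0 → M_O = 211500 N·mm.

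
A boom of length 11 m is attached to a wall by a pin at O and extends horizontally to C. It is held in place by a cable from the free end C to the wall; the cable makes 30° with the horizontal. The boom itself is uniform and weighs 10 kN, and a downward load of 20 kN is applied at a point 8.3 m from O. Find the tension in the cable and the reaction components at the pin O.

ΣM about O: T·sin30°·11 − 10·5.5 − 20·8.3 = 0 → T = 221/(11·0.5) = 40.1818 ≈ 40.18 kN.
ΣF_x = 0: O_x − T·cos30° = 0 → O_x = 40.1818 × 0.866025 = 34.80 kN.
ΣF_y = 0: O_y + T·sin30° − 10 − 20 = 0 → O_y = 30 − 40.1818 × 0.5 = 9.909 kN.

T = 40.18 kN, O_x = 34.80 kN, O_y = 9.909 kN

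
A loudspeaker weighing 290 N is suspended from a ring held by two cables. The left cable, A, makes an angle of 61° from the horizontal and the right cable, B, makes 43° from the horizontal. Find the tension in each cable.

T_A = 218.6 N, T_B = 144.9 N

ΣF_x = 0: −T_A·cos61° + T_B·cos43° = 0 → T_B = 0.662894·T_A.
ΣF_y = 0: T_A·sin61° + T_B·sin43° = 290.
Substitute: T_A·(0.87462 + 0.662894·0.681998) = 290 → T_A = 218.585 ≈ 218.6 N.
Then T_B = 0.662894 × 218.585 = 144.9 N.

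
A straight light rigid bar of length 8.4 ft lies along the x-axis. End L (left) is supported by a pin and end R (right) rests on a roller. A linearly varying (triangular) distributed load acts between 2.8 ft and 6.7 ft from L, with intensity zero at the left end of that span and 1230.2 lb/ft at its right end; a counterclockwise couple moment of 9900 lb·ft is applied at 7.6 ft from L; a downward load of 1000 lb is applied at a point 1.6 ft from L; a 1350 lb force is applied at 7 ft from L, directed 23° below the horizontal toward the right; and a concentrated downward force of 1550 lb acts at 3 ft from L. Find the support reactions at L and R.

L_x = -1243 lb, L_y = 3929 lb, R_y = 1547 lb

Resultant of the triangular load: ½ × 1230.2 × 3.9 = 2398.89 lb, acting at 5.4 ft from L (one-third of the span from the peak).
Moments about L: R_y·8.4 − (½·1230.2·3.9)·5.4 + 9900 − 1000·1.6 − 1350·sin23°·7 − 1550·3 = 0 → R_y = 12996.4/8.4 = 1547.19 ≈ 1547 lb.
ΣF_y = 0: L_y + 1547.19 − ½·1230.2·3.9 − 1000 − 1350·sin23° − 1550 = 0 → L_y = 3929 lb.
ΣF_x = 0: L_x + 1350·cos23° = 0 → L_x = -1243 lb.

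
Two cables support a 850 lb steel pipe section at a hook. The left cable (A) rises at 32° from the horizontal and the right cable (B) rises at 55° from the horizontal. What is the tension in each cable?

ΣF_x = 0: −T_A·cos32° + T_B·cos55° = 0 → T_B = 1.47853·T_A.
ΣF_y = 0: T_A·sin32° + T_B·sin55° = 850.
Substitute: T_A·(0.529919 + 1.47853·0.819152) = 850 → T_A = 488.208 ≈ 488.2 lb.
Then T_B = 1.47853 × 488.208 = 721.8 lb.

T_A = 488.2 lb, T_B = 721.8 lb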